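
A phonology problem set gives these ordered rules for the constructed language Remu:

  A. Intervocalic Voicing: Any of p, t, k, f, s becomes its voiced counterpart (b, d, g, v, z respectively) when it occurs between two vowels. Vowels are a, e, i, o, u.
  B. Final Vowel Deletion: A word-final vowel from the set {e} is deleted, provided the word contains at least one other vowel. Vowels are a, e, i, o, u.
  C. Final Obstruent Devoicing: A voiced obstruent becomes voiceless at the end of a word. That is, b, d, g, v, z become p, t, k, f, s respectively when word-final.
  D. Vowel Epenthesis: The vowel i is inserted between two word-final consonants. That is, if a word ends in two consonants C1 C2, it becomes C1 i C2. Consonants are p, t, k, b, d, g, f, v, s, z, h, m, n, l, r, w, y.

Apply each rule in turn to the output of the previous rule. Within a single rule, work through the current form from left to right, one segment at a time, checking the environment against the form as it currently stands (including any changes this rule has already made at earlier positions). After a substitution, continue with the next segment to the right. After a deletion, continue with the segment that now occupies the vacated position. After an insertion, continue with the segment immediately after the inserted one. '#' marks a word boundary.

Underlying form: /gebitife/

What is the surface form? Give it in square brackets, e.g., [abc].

[gebidif]

A Intervocalic Voicing: [gebitife] → [gebidive]
B Final Vowel Deletion: [gebidive] → [gebidiv]
C Final Obstruent Devoicing: [gebidiv] → [gebidif]
D Vowel Epenthesis: no change — [gebidif]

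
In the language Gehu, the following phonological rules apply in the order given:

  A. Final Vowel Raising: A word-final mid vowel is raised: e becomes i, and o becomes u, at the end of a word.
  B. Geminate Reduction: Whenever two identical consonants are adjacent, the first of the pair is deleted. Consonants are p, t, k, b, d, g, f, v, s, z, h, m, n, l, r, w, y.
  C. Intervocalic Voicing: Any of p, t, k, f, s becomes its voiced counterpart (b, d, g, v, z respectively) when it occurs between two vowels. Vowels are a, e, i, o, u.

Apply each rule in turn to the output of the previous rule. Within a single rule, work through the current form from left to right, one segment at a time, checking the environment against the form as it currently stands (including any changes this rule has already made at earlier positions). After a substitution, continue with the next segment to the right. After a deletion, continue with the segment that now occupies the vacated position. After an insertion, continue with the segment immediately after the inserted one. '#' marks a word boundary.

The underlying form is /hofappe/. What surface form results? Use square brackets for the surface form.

A Final Vowel Raising: [hofappe] → [hofappi]
B Geminate Reduction: [hofappi] → [hofapi]
C Intervocalic Voicing: [hofapi] → [hovabi]

[hovabi]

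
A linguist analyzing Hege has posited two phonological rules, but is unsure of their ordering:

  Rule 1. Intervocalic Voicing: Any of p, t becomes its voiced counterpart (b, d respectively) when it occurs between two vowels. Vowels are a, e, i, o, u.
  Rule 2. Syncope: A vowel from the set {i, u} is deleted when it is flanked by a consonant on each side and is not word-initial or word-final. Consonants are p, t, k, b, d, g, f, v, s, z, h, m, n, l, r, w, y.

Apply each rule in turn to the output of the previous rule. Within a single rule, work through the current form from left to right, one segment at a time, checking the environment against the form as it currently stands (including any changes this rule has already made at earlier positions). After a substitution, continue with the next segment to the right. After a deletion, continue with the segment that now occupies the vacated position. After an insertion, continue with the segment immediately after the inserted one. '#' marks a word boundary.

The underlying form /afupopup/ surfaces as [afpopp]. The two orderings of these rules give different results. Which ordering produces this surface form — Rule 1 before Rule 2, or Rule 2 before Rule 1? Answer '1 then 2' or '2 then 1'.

2 then 1

Order 1 then 2:
  1 Intervocalic Voicing: [afupopup] → [afubobup]
  2 Syncope: [afubobup] → [afbobp]
  result: [afbobp]
Order 2 then 1:
  2 Syncope: [afupopup] → [afpopp]
  1 Intervocalic Voicing: no change — [afpopp]
  result: [afpopp]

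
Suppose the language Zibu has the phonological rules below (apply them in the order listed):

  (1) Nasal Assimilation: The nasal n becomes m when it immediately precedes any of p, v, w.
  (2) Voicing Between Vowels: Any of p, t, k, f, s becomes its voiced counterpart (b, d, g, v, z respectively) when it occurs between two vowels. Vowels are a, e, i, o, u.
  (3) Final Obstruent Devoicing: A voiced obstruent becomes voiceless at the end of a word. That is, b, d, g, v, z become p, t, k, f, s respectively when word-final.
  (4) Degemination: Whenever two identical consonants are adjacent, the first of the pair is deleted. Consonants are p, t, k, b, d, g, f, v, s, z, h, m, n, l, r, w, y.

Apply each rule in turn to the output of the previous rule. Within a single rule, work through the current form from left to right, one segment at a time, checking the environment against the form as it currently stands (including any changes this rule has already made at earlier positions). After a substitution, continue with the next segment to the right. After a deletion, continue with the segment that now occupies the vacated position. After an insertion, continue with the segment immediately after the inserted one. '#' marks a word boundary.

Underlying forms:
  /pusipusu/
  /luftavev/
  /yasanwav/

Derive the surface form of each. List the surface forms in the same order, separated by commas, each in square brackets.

[puzibuzu], [luftavef], [yazamwaf]

/pusipusu/:
  (1) Nasal Assimilation: no change — [pusipusu]
  (2) Voicing Between Vowels: [pusipusu] → [puzibuzu]
  (3) Final Obstruent Devoicing: no change — [puzibuzu]
  (4) Degemination: no change — [puzibuzu]
/luftavev/:
  (1) Nasal Assimilation: no change — [luftavev]
  (2) Voicing Between Vowels: no change — [luftavev]
  (3) Final Obstruent Devoicing: [luftavev] → [luftavef]
  (4) Degemination: no change — [luftavef]
/yasanwav/:
  (1) Nasal Assimilation: [yasanwav] → [yasamwav]
  (2) Voicing Between Vowels: [yasamwav] → [yazamwav]
  (3) Final Obstruent Devoicing: [yazamwav] → [yazamwaf]
  (4) Degemination: no change — [yazamwaf]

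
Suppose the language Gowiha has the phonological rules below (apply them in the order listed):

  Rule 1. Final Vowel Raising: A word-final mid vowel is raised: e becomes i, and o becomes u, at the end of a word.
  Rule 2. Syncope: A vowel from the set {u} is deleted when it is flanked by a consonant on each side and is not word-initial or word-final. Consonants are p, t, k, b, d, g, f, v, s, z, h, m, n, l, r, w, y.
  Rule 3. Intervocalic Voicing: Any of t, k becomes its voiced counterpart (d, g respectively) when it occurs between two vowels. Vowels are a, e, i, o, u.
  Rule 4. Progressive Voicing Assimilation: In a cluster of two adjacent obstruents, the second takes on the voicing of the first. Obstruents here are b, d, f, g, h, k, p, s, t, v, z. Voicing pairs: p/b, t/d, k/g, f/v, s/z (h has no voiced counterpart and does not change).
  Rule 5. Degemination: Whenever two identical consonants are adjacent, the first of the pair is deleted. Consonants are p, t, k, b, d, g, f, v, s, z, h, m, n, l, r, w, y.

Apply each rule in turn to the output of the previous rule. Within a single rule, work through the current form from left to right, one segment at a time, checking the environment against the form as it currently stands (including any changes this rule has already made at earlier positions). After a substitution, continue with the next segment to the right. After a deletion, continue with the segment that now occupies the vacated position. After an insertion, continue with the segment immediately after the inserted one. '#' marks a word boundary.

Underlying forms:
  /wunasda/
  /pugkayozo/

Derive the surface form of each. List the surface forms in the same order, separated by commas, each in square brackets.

/wunasda/:
  Rule 1 Final Vowel Raising: no change — [wunasda]
  Rule 2 Syncope: [wunasda] → [wnasda]
  Rule 3 Intervocalic Voicing: no change — [wnasda]
  Rule 4 Progressive Voicing Assimilation: [wnasda] → [wnasta]
  Rule 5 Degemination: no change — [wnasta]
/pugkayozo/:
  Rule 1 Final Vowel Raising: [pugkayozo] → [pugkayozu]
  Rule 2 Syncope: [pugkayozu] → [pgkayozu]
  Rule 3 Intervocalic Voicing: no change — [pgkayozu]
  Rule 4 Progressive Voicing Assimilation: [pgkayozu] → [pkkayozu]
  Rule 5 Degemination: [pkkayozu] → [pkayozu]

[wnasta], [pkayozu]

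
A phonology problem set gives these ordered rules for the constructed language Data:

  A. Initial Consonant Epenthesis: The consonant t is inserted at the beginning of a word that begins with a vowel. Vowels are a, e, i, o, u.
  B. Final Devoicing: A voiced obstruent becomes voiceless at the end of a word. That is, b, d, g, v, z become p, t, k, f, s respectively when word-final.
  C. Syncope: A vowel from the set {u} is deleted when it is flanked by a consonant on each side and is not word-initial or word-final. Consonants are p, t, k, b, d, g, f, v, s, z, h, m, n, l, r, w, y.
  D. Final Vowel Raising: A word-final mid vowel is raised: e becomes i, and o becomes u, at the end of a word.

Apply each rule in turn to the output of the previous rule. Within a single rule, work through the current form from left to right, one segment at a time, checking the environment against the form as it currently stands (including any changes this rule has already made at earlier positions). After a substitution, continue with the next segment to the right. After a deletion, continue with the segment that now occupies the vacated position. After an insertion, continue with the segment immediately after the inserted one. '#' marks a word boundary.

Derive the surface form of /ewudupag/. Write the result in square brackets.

A Initial Consonant Epenthesis: [ewudupag] → [tewudupag]
B Final Devoicing: [tewudupag] → [tewudupak]
C Syncope: [tewudupak] → [tewdpak]
D Final Vowel Raising: no change — [tewdpak]

[tewdpak]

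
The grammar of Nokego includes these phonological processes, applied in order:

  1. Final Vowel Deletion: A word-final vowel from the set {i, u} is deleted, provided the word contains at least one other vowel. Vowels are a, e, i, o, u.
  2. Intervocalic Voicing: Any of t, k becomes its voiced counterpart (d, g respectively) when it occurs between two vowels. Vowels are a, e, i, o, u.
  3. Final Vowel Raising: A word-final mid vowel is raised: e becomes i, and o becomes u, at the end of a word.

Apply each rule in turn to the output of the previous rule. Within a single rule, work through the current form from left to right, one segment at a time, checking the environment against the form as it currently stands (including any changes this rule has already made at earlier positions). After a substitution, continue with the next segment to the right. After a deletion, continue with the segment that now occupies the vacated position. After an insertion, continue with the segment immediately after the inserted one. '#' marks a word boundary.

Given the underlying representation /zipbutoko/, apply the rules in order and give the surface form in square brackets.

[zipbudogu]

1 Final Vowel Deletion: no change — [zipbutoko]
2 Intervocalic Voicing: [zipbutoko] → [zipbudogo]
3 Final Vowel Raising: [zipbudogo] → [zipbudogu]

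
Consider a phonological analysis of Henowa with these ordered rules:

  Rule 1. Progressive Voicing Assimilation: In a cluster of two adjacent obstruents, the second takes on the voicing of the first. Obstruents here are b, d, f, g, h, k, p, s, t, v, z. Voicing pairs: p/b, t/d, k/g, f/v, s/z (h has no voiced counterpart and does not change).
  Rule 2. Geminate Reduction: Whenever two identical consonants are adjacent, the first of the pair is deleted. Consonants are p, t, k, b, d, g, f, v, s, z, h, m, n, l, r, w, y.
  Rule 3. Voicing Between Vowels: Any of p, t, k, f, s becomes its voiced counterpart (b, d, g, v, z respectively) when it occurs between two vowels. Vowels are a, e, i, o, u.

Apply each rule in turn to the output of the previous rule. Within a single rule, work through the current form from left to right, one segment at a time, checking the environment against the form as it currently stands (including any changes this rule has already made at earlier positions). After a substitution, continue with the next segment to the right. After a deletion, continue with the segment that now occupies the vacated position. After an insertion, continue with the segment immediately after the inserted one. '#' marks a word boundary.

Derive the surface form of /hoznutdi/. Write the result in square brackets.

[hoznudi]

Rule 1 Progressive Voicing Assimilation: [hoznutdi] → [hoznutti]
Rule 2 Geminate Reduction: [hoznutti] → [hoznuti]
Rule 3 Voicing Between Vowels: [hoznuti] → [hoznudi]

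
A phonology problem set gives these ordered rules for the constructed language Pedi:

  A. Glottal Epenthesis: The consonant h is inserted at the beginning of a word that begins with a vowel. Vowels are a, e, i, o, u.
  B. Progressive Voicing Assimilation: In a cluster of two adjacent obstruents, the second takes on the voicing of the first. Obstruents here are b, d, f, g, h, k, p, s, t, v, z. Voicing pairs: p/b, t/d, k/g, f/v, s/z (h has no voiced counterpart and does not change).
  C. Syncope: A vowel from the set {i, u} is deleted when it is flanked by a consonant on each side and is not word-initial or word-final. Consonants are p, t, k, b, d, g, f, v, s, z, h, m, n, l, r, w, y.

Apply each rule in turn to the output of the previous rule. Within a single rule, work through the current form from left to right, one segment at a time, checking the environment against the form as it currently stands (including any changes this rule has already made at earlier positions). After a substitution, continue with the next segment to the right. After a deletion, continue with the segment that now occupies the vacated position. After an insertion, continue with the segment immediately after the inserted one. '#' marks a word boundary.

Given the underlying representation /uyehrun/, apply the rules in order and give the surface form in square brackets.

[hyehrn]

A Glottal Epenthesis: [uyehrun] → [huyehrun]
B Progressive Voicing Assimilation: no change — [huyehrun]
C Syncope: [huyehrun] → [hyehrn]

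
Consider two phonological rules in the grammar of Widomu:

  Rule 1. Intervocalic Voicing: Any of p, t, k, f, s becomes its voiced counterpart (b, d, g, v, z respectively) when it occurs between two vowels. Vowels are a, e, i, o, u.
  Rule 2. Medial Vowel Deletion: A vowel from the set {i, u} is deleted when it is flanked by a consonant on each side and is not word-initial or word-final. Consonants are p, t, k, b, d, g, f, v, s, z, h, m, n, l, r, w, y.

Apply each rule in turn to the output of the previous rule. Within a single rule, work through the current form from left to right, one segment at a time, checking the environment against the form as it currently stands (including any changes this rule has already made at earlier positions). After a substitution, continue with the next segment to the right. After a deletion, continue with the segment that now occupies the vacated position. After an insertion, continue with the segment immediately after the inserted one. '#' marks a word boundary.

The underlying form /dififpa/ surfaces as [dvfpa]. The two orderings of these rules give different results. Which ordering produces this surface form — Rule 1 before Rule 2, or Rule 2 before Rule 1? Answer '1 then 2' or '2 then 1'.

Order 1 then 2:
  1 Intervocalic Voicing: [dififpa] → [divifpa]
  2 Medial Vowel Deletion: [divifpa] → [dvfpa]
  result: [dvfpa]
Order 2 then 1:
  2 Medial Vowel Deletion: [dififpa] → [dffpa]
  1 Intervocalic Voicing: no change — [dffpa]
  result: [dffpa]

1 then 2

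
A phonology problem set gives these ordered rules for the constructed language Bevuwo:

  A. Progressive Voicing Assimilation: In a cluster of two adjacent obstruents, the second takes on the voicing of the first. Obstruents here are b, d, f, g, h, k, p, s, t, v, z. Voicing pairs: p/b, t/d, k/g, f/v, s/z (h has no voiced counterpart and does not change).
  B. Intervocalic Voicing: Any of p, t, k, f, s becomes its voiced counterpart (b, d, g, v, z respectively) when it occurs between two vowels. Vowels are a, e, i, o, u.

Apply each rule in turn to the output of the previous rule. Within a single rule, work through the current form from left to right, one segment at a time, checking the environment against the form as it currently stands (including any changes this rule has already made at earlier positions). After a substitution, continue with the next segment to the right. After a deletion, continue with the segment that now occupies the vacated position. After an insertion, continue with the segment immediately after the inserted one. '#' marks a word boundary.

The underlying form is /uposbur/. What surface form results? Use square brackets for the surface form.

A Progressive Voicing Assimilation: [uposbur] → [upospur]
B Intervocalic Voicing: [upospur] → [ubospur]

[ubospur]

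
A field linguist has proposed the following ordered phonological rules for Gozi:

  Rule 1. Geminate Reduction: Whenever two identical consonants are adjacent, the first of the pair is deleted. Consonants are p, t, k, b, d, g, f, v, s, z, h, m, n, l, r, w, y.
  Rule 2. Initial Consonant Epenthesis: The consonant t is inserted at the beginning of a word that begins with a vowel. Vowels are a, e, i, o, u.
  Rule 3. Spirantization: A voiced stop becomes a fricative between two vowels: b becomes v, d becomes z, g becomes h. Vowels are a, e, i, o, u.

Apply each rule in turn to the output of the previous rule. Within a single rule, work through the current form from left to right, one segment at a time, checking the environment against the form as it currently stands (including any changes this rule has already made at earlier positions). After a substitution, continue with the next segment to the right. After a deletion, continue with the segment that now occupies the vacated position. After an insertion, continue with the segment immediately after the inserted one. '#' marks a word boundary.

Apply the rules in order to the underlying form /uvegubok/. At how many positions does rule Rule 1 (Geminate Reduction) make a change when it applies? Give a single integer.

0

Rule 1 Geminate Reduction: no change — [uvegubok]
Rule 2 Initial Consonant Epenthesis: [uvegubok] → [tuvegubok]
Rule 3 Spirantization: [tuvegubok] → [tuvehuvok]
Rule Rule 1 changed 0 position(s).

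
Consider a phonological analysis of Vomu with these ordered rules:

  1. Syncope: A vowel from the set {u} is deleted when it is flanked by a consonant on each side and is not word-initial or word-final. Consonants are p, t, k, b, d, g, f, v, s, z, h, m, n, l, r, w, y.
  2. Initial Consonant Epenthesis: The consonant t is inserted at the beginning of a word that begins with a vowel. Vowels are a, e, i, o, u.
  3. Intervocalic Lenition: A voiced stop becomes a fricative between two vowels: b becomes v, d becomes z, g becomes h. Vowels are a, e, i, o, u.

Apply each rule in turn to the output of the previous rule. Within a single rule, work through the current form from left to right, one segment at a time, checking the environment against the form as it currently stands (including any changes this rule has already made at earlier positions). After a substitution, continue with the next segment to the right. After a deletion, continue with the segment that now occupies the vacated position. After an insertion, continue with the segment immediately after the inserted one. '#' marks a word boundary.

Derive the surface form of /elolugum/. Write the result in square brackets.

[telolgm]

1 Syncope: [elolugum] → [elolgm]
2 Initial Consonant Epenthesis: [elolgm] → [telolgm]
3 Intervocalic Lenition: no change — [telolgm]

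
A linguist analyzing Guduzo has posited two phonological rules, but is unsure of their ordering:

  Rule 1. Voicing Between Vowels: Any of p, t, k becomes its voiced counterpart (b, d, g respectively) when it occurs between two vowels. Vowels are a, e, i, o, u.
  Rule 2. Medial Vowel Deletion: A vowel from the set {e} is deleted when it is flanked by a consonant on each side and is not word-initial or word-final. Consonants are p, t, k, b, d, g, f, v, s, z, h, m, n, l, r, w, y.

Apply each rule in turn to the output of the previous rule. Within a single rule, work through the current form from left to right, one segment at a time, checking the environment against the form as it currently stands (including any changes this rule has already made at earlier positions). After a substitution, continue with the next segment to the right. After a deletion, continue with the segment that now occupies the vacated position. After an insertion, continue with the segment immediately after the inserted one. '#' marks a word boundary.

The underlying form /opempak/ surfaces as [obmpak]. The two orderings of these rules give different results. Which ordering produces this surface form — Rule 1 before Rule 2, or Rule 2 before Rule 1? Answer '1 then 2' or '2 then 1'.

Order 1 then 2:
  1 Voicing Between Vowels: [opempak] → [obempak]
  2 Medial Vowel Deletion: [obempak] → [obmpak]
  result: [obmpak]
Order 2 then 1:
  2 Medial Vowel Deletion: [opempak] → [opmpak]
  1 Voicing Between Vowels: no change — [opmpak]
  result: [opmpak]

1 then 2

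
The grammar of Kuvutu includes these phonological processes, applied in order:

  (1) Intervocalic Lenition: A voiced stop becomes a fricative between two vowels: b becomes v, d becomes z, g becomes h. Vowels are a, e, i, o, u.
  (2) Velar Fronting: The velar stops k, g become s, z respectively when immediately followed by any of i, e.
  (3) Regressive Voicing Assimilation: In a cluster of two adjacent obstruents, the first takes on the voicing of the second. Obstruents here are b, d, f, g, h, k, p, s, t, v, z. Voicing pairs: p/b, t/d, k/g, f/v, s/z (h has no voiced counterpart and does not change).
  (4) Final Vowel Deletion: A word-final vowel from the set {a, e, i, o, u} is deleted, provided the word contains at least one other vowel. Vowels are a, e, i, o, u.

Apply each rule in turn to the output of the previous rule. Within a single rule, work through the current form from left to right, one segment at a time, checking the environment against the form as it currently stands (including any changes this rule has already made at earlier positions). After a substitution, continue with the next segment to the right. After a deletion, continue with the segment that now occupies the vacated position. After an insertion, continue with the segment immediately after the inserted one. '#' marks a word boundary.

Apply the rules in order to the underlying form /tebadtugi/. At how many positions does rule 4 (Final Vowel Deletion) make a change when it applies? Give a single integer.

(1) Intervocalic Lenition: [tebadtugi] → [tevadtuhi]
(2) Velar Fronting: no change — [tevadtuhi]
(3) Regressive Voicing Assimilation: [tevadtuhi] → [tevattuhi]
(4) Final Vowel Deletion: [tevattuhi] → [tevattuh]
Rule 4 changed 1 position(s).

1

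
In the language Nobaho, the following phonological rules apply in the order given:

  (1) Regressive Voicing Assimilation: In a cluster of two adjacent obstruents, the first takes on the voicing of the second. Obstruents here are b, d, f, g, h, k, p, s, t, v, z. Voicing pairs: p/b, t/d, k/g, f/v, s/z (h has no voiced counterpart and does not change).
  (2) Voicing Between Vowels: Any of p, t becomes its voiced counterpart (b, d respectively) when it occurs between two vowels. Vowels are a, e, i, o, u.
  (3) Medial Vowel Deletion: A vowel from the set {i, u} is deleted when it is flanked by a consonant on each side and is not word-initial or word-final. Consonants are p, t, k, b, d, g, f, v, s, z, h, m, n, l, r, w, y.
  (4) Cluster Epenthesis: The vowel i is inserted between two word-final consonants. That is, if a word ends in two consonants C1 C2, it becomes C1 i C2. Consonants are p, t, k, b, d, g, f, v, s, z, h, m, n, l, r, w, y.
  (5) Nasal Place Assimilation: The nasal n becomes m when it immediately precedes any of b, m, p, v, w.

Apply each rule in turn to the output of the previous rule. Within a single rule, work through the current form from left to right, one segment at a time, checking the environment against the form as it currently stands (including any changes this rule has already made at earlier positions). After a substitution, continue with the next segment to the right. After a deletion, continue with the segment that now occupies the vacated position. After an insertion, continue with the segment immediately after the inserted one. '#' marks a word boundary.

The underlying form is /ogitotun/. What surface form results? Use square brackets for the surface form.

(1) Regressive Voicing Assimilation: no change — [ogitotun]
(2) Voicing Between Vowels: [ogitotun] → [ogidodun]
(3) Medial Vowel Deletion: [ogidodun] → [ogdodn]
(4) Cluster Epenthesis: [ogdodn] → [ogdodin]
(5) Nasal Place Assimilation: no change — [ogdodin]

[ogdodin]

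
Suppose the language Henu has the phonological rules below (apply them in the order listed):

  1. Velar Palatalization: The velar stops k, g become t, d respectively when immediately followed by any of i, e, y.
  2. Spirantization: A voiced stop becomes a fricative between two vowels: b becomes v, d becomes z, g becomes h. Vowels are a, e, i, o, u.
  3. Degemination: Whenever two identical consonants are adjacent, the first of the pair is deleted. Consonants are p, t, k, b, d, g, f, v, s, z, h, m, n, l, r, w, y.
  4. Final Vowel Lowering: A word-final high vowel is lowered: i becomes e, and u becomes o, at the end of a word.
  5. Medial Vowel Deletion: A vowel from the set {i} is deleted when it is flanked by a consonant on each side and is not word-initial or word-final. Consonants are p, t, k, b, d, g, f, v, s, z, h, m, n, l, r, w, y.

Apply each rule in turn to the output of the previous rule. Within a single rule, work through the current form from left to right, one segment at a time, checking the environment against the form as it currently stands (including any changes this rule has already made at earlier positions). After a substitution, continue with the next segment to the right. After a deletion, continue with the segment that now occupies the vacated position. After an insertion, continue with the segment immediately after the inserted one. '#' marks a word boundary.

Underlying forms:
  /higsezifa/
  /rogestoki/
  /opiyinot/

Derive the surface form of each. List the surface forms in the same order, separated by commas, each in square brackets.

[hgsezfa], [rozestote], [opynot]

/higsezifa/:
  1 Velar Palatalization: no change — [higsezifa]
  2 Spirantization: no change — [higsezifa]
  3 Degemination: no change — [higsezifa]
  4 Final Vowel Lowering: no change — [higsezifa]
  5 Medial Vowel Deletion: [higsezifa] → [hgsezfa]
/rogestoki/:
  1 Velar Palatalization: [rogestoki] → [rodestoti]
  2 Spirantization: [rodestoti] → [rozestoti]
  3 Degemination: no change — [rozestoti]
  4 Final Vowel Lowering: [rozestoti] → [rozestote]
  5 Medial Vowel Deletion: no change — [rozestote]
/opiyinot/:
  1 Velar Palatalization: no change — [opiyinot]
  2 Spirantization: no change — [opiyinot]
  3 Degemination: no change — [opiyinot]
  4 Final Vowel Lowering: no change — [opiyinot]
  5 Medial Vowel Deletion: [opiyinot] → [opynot]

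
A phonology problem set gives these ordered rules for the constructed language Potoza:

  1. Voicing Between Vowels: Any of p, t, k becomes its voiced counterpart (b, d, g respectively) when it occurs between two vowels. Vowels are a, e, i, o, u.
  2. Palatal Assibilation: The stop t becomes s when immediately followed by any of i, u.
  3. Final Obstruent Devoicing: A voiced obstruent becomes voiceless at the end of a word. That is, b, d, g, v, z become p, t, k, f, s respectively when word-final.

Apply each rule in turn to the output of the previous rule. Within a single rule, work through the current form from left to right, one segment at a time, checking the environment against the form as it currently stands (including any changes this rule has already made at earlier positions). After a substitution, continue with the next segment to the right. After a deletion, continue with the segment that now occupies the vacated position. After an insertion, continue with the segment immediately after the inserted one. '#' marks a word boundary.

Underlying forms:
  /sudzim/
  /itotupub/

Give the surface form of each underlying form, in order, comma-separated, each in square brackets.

/sudzim/:
  1 Voicing Between Vowels: no change — [sudzim]
  2 Palatal Assibilation: no change — [sudzim]
  3 Final Obstruent Devoicing: no change — [sudzim]
/itotupub/:
  1 Voicing Between Vowels: [itotupub] → [idodubub]
  2 Palatal Assibilation: no change — [idodubub]
  3 Final Obstruent Devoicing: [idodubub] → [idodubup]

[sudzim], [idodubup]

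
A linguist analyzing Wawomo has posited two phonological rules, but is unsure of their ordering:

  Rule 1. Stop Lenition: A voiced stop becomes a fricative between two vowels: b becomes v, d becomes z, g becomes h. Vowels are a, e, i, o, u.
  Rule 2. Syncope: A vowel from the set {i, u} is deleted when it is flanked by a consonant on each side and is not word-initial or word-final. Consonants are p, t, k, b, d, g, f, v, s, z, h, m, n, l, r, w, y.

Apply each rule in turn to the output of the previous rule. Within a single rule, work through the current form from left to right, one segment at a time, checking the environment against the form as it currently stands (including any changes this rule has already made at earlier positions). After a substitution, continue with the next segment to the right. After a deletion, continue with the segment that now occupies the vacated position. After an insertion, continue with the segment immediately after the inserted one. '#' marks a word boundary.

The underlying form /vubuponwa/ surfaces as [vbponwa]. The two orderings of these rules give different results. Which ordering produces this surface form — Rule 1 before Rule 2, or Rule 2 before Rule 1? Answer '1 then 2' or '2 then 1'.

2 then 1

Order 1 then 2:
  1 Stop Lenition: [vubuponwa] → [vuvuponwa]
  2 Syncope: [vuvuponwa] → [vvponwa]
  result: [vvponwa]
Order 2 then 1:
  2 Syncope: [vubuponwa] → [vbponwa]
  1 Stop Lenition: no change — [vbponwa]
  result: [vbponwa]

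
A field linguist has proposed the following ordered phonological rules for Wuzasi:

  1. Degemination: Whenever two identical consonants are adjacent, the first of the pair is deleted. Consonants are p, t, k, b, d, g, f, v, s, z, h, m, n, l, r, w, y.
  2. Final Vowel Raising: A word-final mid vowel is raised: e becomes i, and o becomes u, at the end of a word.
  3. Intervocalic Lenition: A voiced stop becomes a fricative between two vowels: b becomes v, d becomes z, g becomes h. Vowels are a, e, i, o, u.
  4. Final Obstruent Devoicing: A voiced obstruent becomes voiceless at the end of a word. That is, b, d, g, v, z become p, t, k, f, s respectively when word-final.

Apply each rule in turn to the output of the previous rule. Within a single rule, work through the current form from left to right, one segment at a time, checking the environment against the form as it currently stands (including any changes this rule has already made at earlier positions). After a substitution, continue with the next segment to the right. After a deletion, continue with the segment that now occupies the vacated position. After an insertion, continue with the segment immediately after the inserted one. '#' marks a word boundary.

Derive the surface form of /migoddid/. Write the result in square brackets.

1 Degemination: [migoddid] → [migodid]
2 Final Vowel Raising: no change — [migodid]
3 Intervocalic Lenition: [migodid] → [mihozid]
4 Final Obstruent Devoicing: [mihozid] → [mihozit]

[mihozit]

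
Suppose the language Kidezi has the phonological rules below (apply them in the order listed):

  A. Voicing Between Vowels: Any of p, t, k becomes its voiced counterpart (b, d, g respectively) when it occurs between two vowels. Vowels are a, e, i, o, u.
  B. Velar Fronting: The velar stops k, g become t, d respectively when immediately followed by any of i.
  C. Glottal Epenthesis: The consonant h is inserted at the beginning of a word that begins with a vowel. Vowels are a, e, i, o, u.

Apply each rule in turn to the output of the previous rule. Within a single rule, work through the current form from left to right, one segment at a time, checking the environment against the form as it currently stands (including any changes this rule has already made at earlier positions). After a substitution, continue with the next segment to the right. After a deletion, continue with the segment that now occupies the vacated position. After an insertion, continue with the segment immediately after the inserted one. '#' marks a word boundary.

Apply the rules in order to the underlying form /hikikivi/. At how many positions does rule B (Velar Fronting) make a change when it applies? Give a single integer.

2

A Voicing Between Vowels: [hikikivi] → [higigivi]
B Velar Fronting: [higigivi] → [hididivi]
C Glottal Epenthesis: no change — [hididivi]
Rule B changed 2 position(s).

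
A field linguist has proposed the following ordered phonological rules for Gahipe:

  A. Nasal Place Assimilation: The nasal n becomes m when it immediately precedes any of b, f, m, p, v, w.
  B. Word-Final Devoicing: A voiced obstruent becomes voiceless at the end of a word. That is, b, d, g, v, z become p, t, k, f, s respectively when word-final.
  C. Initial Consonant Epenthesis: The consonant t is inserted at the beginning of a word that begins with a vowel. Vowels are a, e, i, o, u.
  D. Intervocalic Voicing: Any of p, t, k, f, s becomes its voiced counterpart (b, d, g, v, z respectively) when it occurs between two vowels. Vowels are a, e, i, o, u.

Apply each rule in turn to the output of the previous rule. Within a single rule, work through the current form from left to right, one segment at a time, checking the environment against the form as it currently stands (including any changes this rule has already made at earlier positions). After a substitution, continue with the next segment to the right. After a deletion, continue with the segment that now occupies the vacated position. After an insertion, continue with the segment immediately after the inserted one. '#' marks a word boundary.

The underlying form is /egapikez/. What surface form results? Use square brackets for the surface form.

[tegabiges]

A Nasal Place Assimilation: no change — [egapikez]
B Word-Final Devoicing: [egapikez] → [egapikes]
C Initial Consonant Epenthesis: [egapikes] → [tegapikes]
D Intervocalic Voicing: [tegapikes] → [tegabiges]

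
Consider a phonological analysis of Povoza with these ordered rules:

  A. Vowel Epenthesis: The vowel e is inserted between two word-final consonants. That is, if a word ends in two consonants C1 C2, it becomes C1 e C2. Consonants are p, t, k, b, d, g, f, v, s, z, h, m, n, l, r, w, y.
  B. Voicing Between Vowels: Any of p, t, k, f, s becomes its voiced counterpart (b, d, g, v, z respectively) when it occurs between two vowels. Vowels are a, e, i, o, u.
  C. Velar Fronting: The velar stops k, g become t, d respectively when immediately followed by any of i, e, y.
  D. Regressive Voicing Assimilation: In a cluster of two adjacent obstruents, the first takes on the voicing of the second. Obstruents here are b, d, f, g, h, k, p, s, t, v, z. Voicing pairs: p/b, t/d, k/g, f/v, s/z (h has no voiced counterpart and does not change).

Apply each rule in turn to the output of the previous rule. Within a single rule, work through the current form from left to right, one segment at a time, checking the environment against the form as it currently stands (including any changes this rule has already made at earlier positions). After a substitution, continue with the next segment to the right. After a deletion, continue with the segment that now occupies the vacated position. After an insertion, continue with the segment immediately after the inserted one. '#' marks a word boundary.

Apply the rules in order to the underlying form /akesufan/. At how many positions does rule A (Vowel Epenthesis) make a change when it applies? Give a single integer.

A Vowel Epenthesis: no change — [akesufan]
B Voicing Between Vowels: [akesufan] → [agezuvan]
C Velar Fronting: [agezuvan] → [adezuvan]
D Regressive Voicing Assimilation: no change — [adezuvan]
Rule A changed 0 position(s).

0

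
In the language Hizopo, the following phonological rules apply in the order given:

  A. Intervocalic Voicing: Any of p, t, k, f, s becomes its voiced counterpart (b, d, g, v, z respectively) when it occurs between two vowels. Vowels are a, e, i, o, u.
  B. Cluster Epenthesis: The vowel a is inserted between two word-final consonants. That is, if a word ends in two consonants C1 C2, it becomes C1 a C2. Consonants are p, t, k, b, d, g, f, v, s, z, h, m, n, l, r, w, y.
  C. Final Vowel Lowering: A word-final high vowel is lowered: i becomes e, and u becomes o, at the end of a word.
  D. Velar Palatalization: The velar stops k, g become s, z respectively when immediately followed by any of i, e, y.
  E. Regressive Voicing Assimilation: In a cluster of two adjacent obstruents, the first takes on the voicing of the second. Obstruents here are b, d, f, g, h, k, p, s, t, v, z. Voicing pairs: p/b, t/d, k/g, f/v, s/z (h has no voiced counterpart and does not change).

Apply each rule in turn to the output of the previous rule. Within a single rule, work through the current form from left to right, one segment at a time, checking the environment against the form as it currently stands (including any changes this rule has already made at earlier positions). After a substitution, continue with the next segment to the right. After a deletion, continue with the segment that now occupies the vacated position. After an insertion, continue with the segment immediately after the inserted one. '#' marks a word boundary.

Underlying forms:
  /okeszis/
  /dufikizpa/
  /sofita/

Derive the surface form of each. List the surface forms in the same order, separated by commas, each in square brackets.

[ozezzis], [duvizispa], [sovida]

/okeszis/:
  A Intervocalic Voicing: [okeszis] → [ogeszis]
  B Cluster Epenthesis: no change — [ogeszis]
  C Final Vowel Lowering: no change — [ogeszis]
  D Velar Palatalization: [ogeszis] → [ozeszis]
  E Regressive Voicing Assimilation: [ozeszis] → [ozezzis]
/dufikizpa/:
  A Intervocalic Voicing: [dufikizpa] → [duvigizpa]
  B Cluster Epenthesis: no change — [duvigizpa]
  C Final Vowel Lowering: no change — [duvigizpa]
  D Velar Palatalization: [duvigizpa] → [duvizizpa]
  E Regressive Voicing Assimilation: [duvizizpa] → [duvizispa]
/sofita/:
  A Intervocalic Voicing: [sofita] → [sovida]
  B Cluster Epenthesis: no change — [sovida]
  C Final Vowel Lowering: no change — [sovida]
  D Velar Palatalization: no change — [sovida]
  E Regressive Voicing Assimilation: no change — [sovida]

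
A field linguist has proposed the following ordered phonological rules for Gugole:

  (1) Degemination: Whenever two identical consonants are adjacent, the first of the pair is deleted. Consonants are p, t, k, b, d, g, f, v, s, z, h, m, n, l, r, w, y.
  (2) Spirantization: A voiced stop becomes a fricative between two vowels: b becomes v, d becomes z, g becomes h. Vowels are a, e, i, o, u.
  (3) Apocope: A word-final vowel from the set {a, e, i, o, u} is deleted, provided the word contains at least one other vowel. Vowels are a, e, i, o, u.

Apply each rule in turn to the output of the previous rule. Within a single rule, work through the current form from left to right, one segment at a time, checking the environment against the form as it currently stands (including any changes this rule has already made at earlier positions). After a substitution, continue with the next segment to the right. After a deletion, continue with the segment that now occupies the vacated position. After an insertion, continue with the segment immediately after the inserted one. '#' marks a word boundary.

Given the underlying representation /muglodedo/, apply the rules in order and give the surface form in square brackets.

(1) Degemination: no change — [muglodedo]
(2) Spirantization: [muglodedo] → [muglozezo]
(3) Apocope: [muglozezo] → [muglozez]

[muglozez]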